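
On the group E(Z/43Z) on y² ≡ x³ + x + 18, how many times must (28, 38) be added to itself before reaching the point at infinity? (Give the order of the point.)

3

2P: tangent at (28, 38): λ = (3·28² + 1)/(2·38) ≡ 31/33. 33⁻¹ ≡ 30 (mod 43), so λ ≡ 31·30 ≡ 27.
  x = λ² - 28 - 28 = 729 - 56 ≡ 28; y = λ·(28 - 28) - 38 ≡ 5. → (28, 5)
3P: (28, 5) + (28, 38): same x and y₁ ≡ -y₂, so the sum is the point at infinity.
3P = the point at infinity, so the order is 3.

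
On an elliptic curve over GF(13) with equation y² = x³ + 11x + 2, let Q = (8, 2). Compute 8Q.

Double-and-add on 8 = (1000)₂. Start with Q = (8, 2) for the leading 1-bit.
double: tangent at (8, 2): λ = (3·8² + 11)/(2·2) ≡ 8/4. 4⁻¹ ≡ 10 (mod 13) since 4·10 = 40 ≡ 1, so λ ≡ 8·10 ≡ 2.
  x = λ² - 8 - 8 = 4 - 16 ≡ 1; y = λ·(8 - 1) - 2 ≡ 12. → (1, 12)
double: tangent at (1, 12): λ = (3·1² + 11)/(2·12) ≡ 1/11. 11⁻¹ ≡ 6 (mod 13) since 11·6 = 66 ≡ 1, so λ ≡ 1·6 ≡ 6.
  x = λ² - 1 - 1 = 36 - 2 ≡ 8; y = λ·(1 - 8) - 12 ≡ 11. → (8, 11)
double: tangent at (8, 11): λ = (3·8² + 11)/(2·11) ≡ 8/9. 9⁻¹ ≡ 3 (mod 13), so λ ≡ 8·3 ≡ 11.
  x = λ² - 8 - 8 = 121 - 16 ≡ 1; y = λ·(8 - 1) - 11 ≡ 1. → (1, 1)

(1, 1)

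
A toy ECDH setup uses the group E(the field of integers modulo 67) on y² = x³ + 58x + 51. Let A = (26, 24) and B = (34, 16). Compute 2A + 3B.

(41, 14)

First 2A:
Repeated addition: build up to 2A.
2A: tangent at (26, 24): λ = (3·26² + 58)/(2·24) ≡ 9/48. 48⁻¹ ≡ 7 (mod 67), so λ ≡ 9·7 ≡ 63.
  x = λ² - 26 - 26 = 3969 - 52 ≡ 31; y = λ·(26 - 31) - 24 ≡ 63. → (31, 63)
2A = (31, 63).
Next 3B:
Repeated addition: build up to 3B.
2B: tangent at (34, 16): λ = (3·34² + 58)/(2·16) ≡ 42/32. 32⁻¹ ≡ 44 (mod 67), so λ ≡ 42·44 ≡ 39.
  x = λ² - 34 - 34 = 1521 - 68 ≡ 46; y = λ·(34 - 46) - 16 ≡ 52. → (46, 52)
3B: (46, 52) + (34, 16). λ = (16 - 52)/(34 - 46) ≡ 31/55 mod 67. 55⁻¹ ≡ 39 (mod 67), so λ ≡ 3.
  x = λ² - 46 - 34 = 9 - 80 ≡ 63; y = λ·(46 - 63) - 52 ≡ 31. → (63, 31)
3B = (63, 31).
Finally 2A + 3B:
(31, 63) + (63, 31). λ = (31 - 63)/(63 - 31) ≡ 35/32 mod 67. 32⁻¹ ≡ 44 (mod 67) since 32·44 = 1408 ≡ 1, so λ ≡ 66.
  x = λ² - 31 - 63 = 4356 - 94 ≡ 41; y = λ·(31 - 41) - 63 ≡ 14. → (41, 14)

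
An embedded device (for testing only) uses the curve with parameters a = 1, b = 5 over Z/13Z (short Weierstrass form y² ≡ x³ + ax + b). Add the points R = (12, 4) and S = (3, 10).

(10, 12)

(12, 4) + (3, 10). λ = (10 - 4)/(3 - 12) ≡ 6/4 mod 13. 4⁻¹ ≡ 10 (mod 13), so λ ≡ 8.
  x = λ² - 12 - 3 = 64 - 15 ≡ 10; y = λ·(12 - 10) - 4 ≡ 12. → (10, 12)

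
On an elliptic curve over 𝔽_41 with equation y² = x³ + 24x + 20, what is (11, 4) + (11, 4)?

(1, 39)

tangent at (11, 4): λ = (3·11² + 24)/(2·4) ≡ 18/8. 8⁻¹ ≡ 36 (mod 41) since 8·36 = 288 ≡ 1, so λ ≡ 18·36 ≡ 33.
  x = λ² - 11 - 11 = 1089 - 22 ≡ 1; y = λ·(11 - 1) - 4 ≡ 39. → (1, 39)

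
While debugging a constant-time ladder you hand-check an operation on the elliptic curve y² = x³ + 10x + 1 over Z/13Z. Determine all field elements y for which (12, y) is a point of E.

x³ + 10x + 1 = 1849 ≡ 3 (mod 13).
Square roots of 3 mod 13: 4 and 9 (since 4² = 16 ≡ 3).

4, 9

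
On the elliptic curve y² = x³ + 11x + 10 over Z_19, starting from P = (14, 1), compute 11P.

Double-and-add on 11 = (1011)₂. Start with P = (14, 1) for the leading 1-bit.
double: tangent at (14, 1): λ = (3·14² + 11)/(2·1) ≡ 10/2. 2⁻¹ ≡ 10 (mod 19), so λ ≡ 10·10 ≡ 5.
  x = λ² - 14 - 14 = 25 - 28 ≡ 16; y = λ·(14 - 16) - 1 ≡ 8. → (16, 8)
double: tangent at (16, 8): λ = (3·16² + 11)/(2·8) ≡ 0/16. 16⁻¹ ≡ 6 (mod 19) since 16·6 = 96 ≡ 1, so λ ≡ 0·6 ≡ 0.
  x = λ² - 16 - 16 = 0 - 32 ≡ 6; y = λ·(16 - 6) - 8 ≡ 11. → (6, 11)
add P: (6, 11) + (14, 1). λ = (1 - 11)/(14 - 6) ≡ 9/8 mod 19. 8⁻¹ ≡ 12 (mod 19), so λ ≡ 13.
  x = λ² - 6 - 14 = 169 - 20 ≡ 16; y = λ·(6 - 16) - 11 ≡ 11. → (16, 11)
double: tangent at (16, 11): λ = (3·16² + 11)/(2·11) ≡ 0/3. 3⁻¹ ≡ 13 (mod 19), so λ ≡ 0·13 ≡ 0.
  x = λ² - 16 - 16 = 0 - 32 ≡ 6; y = λ·(16 - 6) - 11 ≡ 8. → (6, 8)
add P: (6, 8) + (14, 1). λ = (1 - 8)/(14 - 6) ≡ 12/8 mod 19. 8⁻¹ ≡ 12 (mod 19) since 8·12 = 96 ≡ 1, so λ ≡ 11.
  x = λ² - 6 - 14 = 121 - 20 ≡ 6; y = λ·(6 - 6) - 8 ≡ 11. → (6, 11)

(6, 11)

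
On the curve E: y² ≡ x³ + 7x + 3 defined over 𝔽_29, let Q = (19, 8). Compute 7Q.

(19, 8)

Repeated addition: build up to 7Q.
2Q: tangent at (19, 8): λ = (3·19² + 7)/(2·8) ≡ 17/16. 16⁻¹ ≡ 20 (mod 29) since 16·20 = 320 ≡ 1, so λ ≡ 17·20 ≡ 21.
  x = λ² - 19 - 19 = 441 - 38 ≡ 26; y = λ·(19 - 26) - 8 ≡ 19. → (26, 19)
3Q: (26, 19) + (19, 8). λ = (8 - 19)/(19 - 26) ≡ 18/22 mod 29. 22⁻¹ ≡ 4 (mod 29), so λ ≡ 14.
  x = λ² - 26 - 19 = 196 - 45 ≡ 6; y = λ·(26 - 6) - 19 ≡ 0. → (6, 0)
4Q: (6, 0) + (19, 8). λ = (8 - 0)/(19 - 6) ≡ 8/13 mod 29. 13⁻¹ ≡ 9 (mod 29), so λ ≡ 14.
  x = λ² - 6 - 19 = 196 - 25 ≡ 26; y = λ·(6 - 26) - 0 ≡ 10. → (26, 10)
5Q: (26, 10) + (19, 8). λ = (8 - 10)/(19 - 26) ≡ 27/22 mod 29. 22⁻¹ ≡ 4 (mod 29) since 22·4 = 88 ≡ 1, so λ ≡ 21.
  x = λ² - 26 - 19 = 441 - 45 ≡ 19; y = λ·(26 - 19) - 10 ≡ 21. → (19, 21)
6Q: (19, 21) + (19, 8): same x and y₁ ≡ -y₂, so the sum is 𝒪.
7Q: 𝒪 + (19, 8) = (19, 8) (identity).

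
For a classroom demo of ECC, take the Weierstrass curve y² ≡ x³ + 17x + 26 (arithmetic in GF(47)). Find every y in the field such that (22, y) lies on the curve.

12, 35

x³ + 17x + 26 = 11048 ≡ 3 (mod 47).
Square roots of 3 mod 47: 12 and 35 (since 12² = 144 ≡ 3).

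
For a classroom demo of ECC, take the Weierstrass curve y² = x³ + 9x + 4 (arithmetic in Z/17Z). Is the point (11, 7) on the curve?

no

y² = 7² ≡ 15; x³ + 9x + 4 = 1434 ≡ 6 (mod 17). 15 ≠ 6.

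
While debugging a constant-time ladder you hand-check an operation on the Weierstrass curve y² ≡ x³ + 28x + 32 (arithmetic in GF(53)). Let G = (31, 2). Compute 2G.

(45, 12)

tangent at (31, 2): λ = (3·31² + 28)/(2·2) ≡ 49/4. 4⁻¹ ≡ 40 (mod 53) since 4·40 = 160 ≡ 1, so λ ≡ 49·40 ≡ 52.
  x = λ² - 31 - 31 = 2704 - 62 ≡ 45; y = λ·(31 - 45) - 2 ≡ 12. → (45, 12)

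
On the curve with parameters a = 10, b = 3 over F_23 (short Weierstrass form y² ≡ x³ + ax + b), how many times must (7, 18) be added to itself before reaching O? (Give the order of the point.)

2P: tangent at (7, 18): λ = (3·7² + 10)/(2·18) ≡ 19/13. 13⁻¹ ≡ 16 (mod 23) since 13·16 = 208 ≡ 1, so λ ≡ 19·16 ≡ 5.
  x = λ² - 7 - 7 = 25 - 14 ≡ 11; y = λ·(7 - 11) - 18 ≡ 8. → (11, 8)
3P: (11, 8) + (7, 18). λ = (18 - 8)/(7 - 11) ≡ 10/19 mod 23. 19⁻¹ ≡ 17 (mod 23), so λ ≡ 9.
  x = λ² - 11 - 7 = 81 - 18 ≡ 17; y = λ·(11 - 17) - 8 ≡ 7. → (17, 7)
4P: (17, 7) + (7, 18). λ = (18 - 7)/(7 - 17) ≡ 11/13 mod 23. 13⁻¹ ≡ 16 (mod 23), so λ ≡ 15.
  x = λ² - 17 - 7 = 225 - 24 ≡ 17; y = λ·(17 - 17) - 7 ≡ 16. → (17, 16)
5P: (17, 16) + (7, 18). λ = (18 - 16)/(7 - 17) ≡ 2/13 mod 23. 13⁻¹ ≡ 16 (mod 23), so λ ≡ 9.
  x = λ² - 17 - 7 = 81 - 24 ≡ 11; y = λ·(17 - 11) - 16 ≡ 15. → (11, 15)
6P: (11, 15) + (7, 18). λ = (18 - 15)/(7 - 11) ≡ 3/19 mod 23. 19⁻¹ ≡ 17 (mod 23) since 19·17 = 323 ≡ 1, so λ ≡ 5.
  x = λ² - 11 - 7 = 25 - 18 ≡ 7; y = λ·(11 - 7) - 15 ≡ 5. → (7, 5)
7P: (7, 5) + (7, 18): same x and y₁ ≡ -y₂, so the sum is O.
7P = O, so the order is 7.

7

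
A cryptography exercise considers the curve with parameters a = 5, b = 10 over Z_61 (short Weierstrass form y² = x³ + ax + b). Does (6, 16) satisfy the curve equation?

y² = 16² ≡ 12; x³ + 5x + 10 = 256 ≡ 12 (mod 61). 12 = 12.

yes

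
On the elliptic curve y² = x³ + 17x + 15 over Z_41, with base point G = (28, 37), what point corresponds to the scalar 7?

(34, 2)

Repeated addition: build up to 7G.
2G: tangent at (28, 37): λ = (3·28² + 17)/(2·37) ≡ 32/33. 33⁻¹ ≡ 5 (mod 41) since 33·5 = 165 ≡ 1, so λ ≡ 32·5 ≡ 37.
  x = λ² - 28 - 28 = 1369 - 56 ≡ 1; y = λ·(28 - 1) - 37 ≡ 19. → (1, 19)
3G: (1, 19) + (28, 37). λ = (37 - 19)/(28 - 1) ≡ 18/27 mod 41. 27⁻¹ ≡ 38 (mod 41) since 27·38 = 1026 ≡ 1, so λ ≡ 28.
  x = λ² - 1 - 28 = 784 - 29 ≡ 17; y = λ·(1 - 17) - 19 ≡ 25. → (17, 25)
4G: (17, 25) + (28, 37). λ = (37 - 25)/(28 - 17) ≡ 12/11 mod 41. 11⁻¹ ≡ 15 (mod 41), so λ ≡ 16.
  x = λ² - 17 - 28 = 256 - 45 ≡ 6; y = λ·(17 - 6) - 25 ≡ 28. → (6, 28)
5G: (6, 28) + (28, 37). λ = (37 - 28)/(28 - 6) ≡ 9/22 mod 41. 22⁻¹ ≡ 28 (mod 41) since 22·28 = 616 ≡ 1, so λ ≡ 6.
  x = λ² - 6 - 28 = 36 - 34 ≡ 2; y = λ·(6 - 2) - 28 ≡ 37. → (2, 37)
6G: (2, 37) + (28, 37). λ = (37 - 37)/(28 - 2) ≡ 0/26 mod 41. 26⁻¹ ≡ 30 (mod 41), so λ ≡ 0.
  x = λ² - 2 - 28 = 0 - 30 ≡ 11; y = λ·(2 - 11) - 37 ≡ 4. → (11, 4)
7G: (11, 4) + (28, 37). λ = (37 - 4)/(28 - 11) ≡ 33/17 mod 41. 17⁻¹ ≡ 29 (mod 41) since 17·29 = 493 ≡ 1, so λ ≡ 14.
  x = λ² - 11 - 28 = 196 - 39 ≡ 34; y = λ·(11 - 34) - 4 ≡ 2. → (34, 2)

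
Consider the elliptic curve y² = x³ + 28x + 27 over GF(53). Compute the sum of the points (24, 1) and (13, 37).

(7, 6)

(24, 1) + (13, 37). λ = (37 - 1)/(13 - 24) ≡ 36/42 mod 53. 42⁻¹ ≡ 24 (mod 53), so λ ≡ 16.
  x = λ² - 24 - 13 = 256 - 37 ≡ 7; y = λ·(24 - 7) - 1 ≡ 6. → (7, 6)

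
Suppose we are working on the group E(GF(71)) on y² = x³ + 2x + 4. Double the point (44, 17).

tangent at (44, 17): λ = (3·44² + 2)/(2·17) ≡ 59/34. 34⁻¹ ≡ 23 (mod 71), so λ ≡ 59·23 ≡ 8.
  x = λ² - 44 - 44 = 64 - 88 ≡ 47; y = λ·(44 - 47) - 17 ≡ 30. → (47, 30)

(47, 30)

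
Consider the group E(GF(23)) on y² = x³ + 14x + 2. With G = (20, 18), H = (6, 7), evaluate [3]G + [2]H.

First 3G:
Repeated addition: build up to 3G.
2G: tangent at (20, 18): λ = (3·20² + 14)/(2·18) ≡ 18/13. 13⁻¹ ≡ 16 (mod 23) since 13·16 = 208 ≡ 1, so λ ≡ 18·16 ≡ 12.
  x = λ² - 20 - 20 = 144 - 40 ≡ 12; y = λ·(20 - 12) - 18 ≡ 9. → (12, 9)
3G: (12, 9) + (20, 18). λ = (18 - 9)/(20 - 12) ≡ 9/8 mod 23. 8⁻¹ ≡ 3 (mod 23), so λ ≡ 4.
  x = λ² - 12 - 20 = 16 - 32 ≡ 7; y = λ·(12 - 7) - 9 ≡ 11. → (7, 11)
3G = (7, 11).
Next 2H:
Repeated addition: build up to 2H.
2H: tangent at (6, 7): λ = (3·6² + 14)/(2·7) ≡ 7/14. 14⁻¹ ≡ 5 (mod 23), so λ ≡ 7·5 ≡ 12.
  x = λ² - 6 - 6 = 144 - 12 ≡ 17; y = λ·(6 - 17) - 7 ≡ 22. → (17, 22)
2H = (17, 22).
Finally 3G + 2H:
(7, 11) + (17, 22). λ = (22 - 11)/(17 - 7) ≡ 11/10 mod 23. 10⁻¹ ≡ 7 (mod 23) since 10·7 = 70 ≡ 1, so λ ≡ 8.
  x = λ² - 7 - 17 = 64 - 24 ≡ 17; y = λ·(7 - 17) - 11 ≡ 1. → (17, 1)

(17, 1)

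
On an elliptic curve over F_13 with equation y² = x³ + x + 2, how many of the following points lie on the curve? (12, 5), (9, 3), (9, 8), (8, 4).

(12, 5): 5² ≡ 12, rhs ≡ 0 → off.
(9, 3): 3² ≡ 9, rhs ≡ 12 → off.
(9, 8): 8² ≡ 12, rhs ≡ 12 → on.
(8, 4): 4² ≡ 3, rhs ≡ 2 → off.

1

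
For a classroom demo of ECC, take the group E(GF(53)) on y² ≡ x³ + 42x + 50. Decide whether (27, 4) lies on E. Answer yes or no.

y² = 4² ≡ 16; x³ + 42x + 50 = 20867 ≡ 38 (mod 53). 16 ≠ 38.

no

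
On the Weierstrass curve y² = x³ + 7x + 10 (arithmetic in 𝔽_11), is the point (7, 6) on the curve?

y² = 6² ≡ 3; x³ + 7x + 10 = 402 ≡ 6 (mod 11). 3 ≠ 6.

no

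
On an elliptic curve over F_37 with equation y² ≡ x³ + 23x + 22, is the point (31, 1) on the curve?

y² = 1² ≡ 1; x³ + 23x + 22 = 30526 ≡ 1 (mod 37). 1 = 1.

yes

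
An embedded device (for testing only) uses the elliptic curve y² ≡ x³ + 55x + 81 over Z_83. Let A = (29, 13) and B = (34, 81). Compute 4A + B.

(34, 2)

First 4A:
Double-and-add on 4 = (100)₂. Start with A = (29, 13) for the leading 1-bit.
double: tangent at (29, 13): λ = (3·29² + 55)/(2·13) ≡ 5/26. 26⁻¹ ≡ 16 (mod 83), so λ ≡ 5·16 ≡ 80.
  x = λ² - 29 - 29 = 6400 - 58 ≡ 34; y = λ·(29 - 34) - 13 ≡ 2. → (34, 2)
double: tangent at (34, 2): λ = (3·34² + 55)/(2·2) ≡ 37/4. 4⁻¹ ≡ 21 (mod 83) since 4·21 = 84 ≡ 1, so λ ≡ 37·21 ≡ 30.
  x = λ² - 34 - 34 = 900 - 68 ≡ 2; y = λ·(34 - 2) - 2 ≡ 45. → (2, 45)
4A = (2, 45).
Finally 4A + B:
(2, 45) + (34, 81). λ = (81 - 45)/(34 - 2) ≡ 36/32 mod 83. 32⁻¹ ≡ 13 (mod 83), so λ ≡ 53.
  x = λ² - 2 - 34 = 2809 - 36 ≡ 34; y = λ·(2 - 34) - 45 ≡ 2. → (34, 2)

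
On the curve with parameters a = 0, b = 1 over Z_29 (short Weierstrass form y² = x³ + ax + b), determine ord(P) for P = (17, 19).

2P: tangent at (17, 19): λ = (3·17² + 0)/(2·19) ≡ 26/9. 9⁻¹ ≡ 13 (mod 29) since 9·13 = 117 ≡ 1, so λ ≡ 26·13 ≡ 19.
  x = λ² - 17 - 17 = 361 - 34 ≡ 8; y = λ·(17 - 8) - 19 ≡ 7. → (8, 7)
3P: (8, 7) + (17, 19). λ = (19 - 7)/(17 - 8) ≡ 12/9 mod 29. 9⁻¹ ≡ 13 (mod 29) since 9·13 = 117 ≡ 1, so λ ≡ 11.
  x = λ² - 8 - 17 = 121 - 25 ≡ 9; y = λ·(8 - 9) - 7 ≡ 11. → (9, 11)
4P: (9, 11) + (17, 19). λ = (19 - 11)/(17 - 9) ≡ 8/8 mod 29. 8⁻¹ ≡ 11 (mod 29), so λ ≡ 1.
  x = λ² - 9 - 17 = 1 - 26 ≡ 4; y = λ·(9 - 4) - 11 ≡ 23. → (4, 23)
5P: (4, 23) + (17, 19). λ = (19 - 23)/(17 - 4) ≡ 25/13 mod 29. 13⁻¹ ≡ 9 (mod 29) since 13·9 = 117 ≡ 1, so λ ≡ 22.
  x = λ² - 4 - 17 = 484 - 21 ≡ 28; y = λ·(4 - 28) - 23 ≡ 0. → (28, 0)
6P: (28, 0) + (17, 19). λ = (19 - 0)/(17 - 28) ≡ 19/18 mod 29. 18⁻¹ ≡ 21 (mod 29) since 18·21 = 378 ≡ 1, so λ ≡ 22.
  x = λ² - 28 - 17 = 484 - 45 ≡ 4; y = λ·(28 - 4) - 0 ≡ 6. → (4, 6)
7P: (4, 6) + (17, 19). λ = (19 - 6)/(17 - 4) ≡ 13/13 mod 29. 13⁻¹ ≡ 9 (mod 29) since 13·9 = 117 ≡ 1, so λ ≡ 1.
  x = λ² - 4 - 17 = 1 - 21 ≡ 9; y = λ·(4 - 9) - 6 ≡ 18. → (9, 18)
8P: (9, 18) + (17, 19). λ = (19 - 18)/(17 - 9) ≡ 1/8 mod 29. 8⁻¹ ≡ 11 (mod 29), so λ ≡ 11.
  x = λ² - 9 - 17 = 121 - 26 ≡ 8; y = λ·(9 - 8) - 18 ≡ 22. → (8, 22)
9P: (8, 22) + (17, 19). λ = (19 - 22)/(17 - 8) ≡ 26/9 mod 29. 9⁻¹ ≡ 13 (mod 29), so λ ≡ 19.
  x = λ² - 8 - 17 = 361 - 25 ≡ 17; y = λ·(8 - 17) - 22 ≡ 10. → (17, 10)
10P: (17, 10) + (17, 19): same x and y₁ ≡ -y₂, so the sum is O.
10P = O, so the order is 10.

10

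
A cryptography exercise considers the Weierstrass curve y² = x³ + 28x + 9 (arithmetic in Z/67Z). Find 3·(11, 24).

Write P = (11, 24).
Repeated addition: build up to 3P.
2P: tangent at (11, 24): λ = (3·11² + 28)/(2·24) ≡ 56/48. 48⁻¹ ≡ 7 (mod 67), so λ ≡ 56·7 ≡ 57.
  x = λ² - 11 - 11 = 3249 - 22 ≡ 11; y = λ·(11 - 11) - 24 ≡ 43. → (11, 43)
3P: (11, 43) + (11, 24): same x and y₁ ≡ -y₂, so the sum is O.

O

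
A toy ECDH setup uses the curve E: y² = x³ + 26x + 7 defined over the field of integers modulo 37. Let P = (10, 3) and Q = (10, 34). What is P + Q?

The two points share x = 10 and their y-coordinates satisfy 3 + 34 ≡ 0 (mod 37), so they are inverses. Their sum is ∞.

O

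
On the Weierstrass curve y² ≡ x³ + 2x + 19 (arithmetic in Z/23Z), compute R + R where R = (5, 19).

(14, 13)

tangent at (5, 19): λ = (3·5² + 2)/(2·19) ≡ 8/15. 15⁻¹ ≡ 20 (mod 23), so λ ≡ 8·20 ≡ 22.
  x = λ² - 5 - 5 = 484 - 10 ≡ 14; y = λ·(5 - 14) - 19 ≡ 13. → (14, 13)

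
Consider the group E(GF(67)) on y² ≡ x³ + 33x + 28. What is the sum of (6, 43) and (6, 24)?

O

The two points share x = 6 and their y-coordinates satisfy 43 + 24 ≡ 0 (mod 67), so they are inverses. Their sum is 𝒪.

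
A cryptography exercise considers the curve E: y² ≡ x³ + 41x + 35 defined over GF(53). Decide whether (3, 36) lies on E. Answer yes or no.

y² = 36² ≡ 24; x³ + 41x + 35 = 185 ≡ 26 (mod 53). 24 ≠ 26.

no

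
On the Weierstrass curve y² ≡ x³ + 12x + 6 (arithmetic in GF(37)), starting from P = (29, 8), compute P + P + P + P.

Repeated addition: build up to 4P.
2P: tangent at (29, 8): λ = (3·29² + 12)/(2·8) ≡ 19/16. 16⁻¹ ≡ 7 (mod 37) since 16·7 = 112 ≡ 1, so λ ≡ 19·7 ≡ 22.
  x = λ² - 29 - 29 = 484 - 58 ≡ 19; y = λ·(29 - 19) - 8 ≡ 27. → (19, 27)
3P: (19, 27) + (29, 8). λ = (8 - 27)/(29 - 19) ≡ 18/10 mod 37. 10⁻¹ ≡ 26 (mod 37), so λ ≡ 24.
  x = λ² - 19 - 29 = 576 - 48 ≡ 10; y = λ·(19 - 10) - 27 ≡ 4. → (10, 4)
4P: (10, 4) + (29, 8). λ = (8 - 4)/(29 - 10) ≡ 4/19 mod 37. 19⁻¹ ≡ 2 (mod 37), so λ ≡ 8.
  x = λ² - 10 - 29 = 64 - 39 ≡ 25; y = λ·(10 - 25) - 4 ≡ 24. → (25, 24)

(25, 24)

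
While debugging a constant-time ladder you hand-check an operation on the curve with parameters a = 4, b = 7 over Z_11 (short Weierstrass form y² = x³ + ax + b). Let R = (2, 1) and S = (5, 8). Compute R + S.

(2, 1) + (5, 8). λ = (8 - 1)/(5 - 2) ≡ 7/3 mod 11. 3⁻¹ ≡ 4 (mod 11), so λ ≡ 6.
  x = λ² - 2 - 5 = 36 - 7 ≡ 7; y = λ·(2 - 7) - 1 ≡ 2. → (7, 2)

(7, 2)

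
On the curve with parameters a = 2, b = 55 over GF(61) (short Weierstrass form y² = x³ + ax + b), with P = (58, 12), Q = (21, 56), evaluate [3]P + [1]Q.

First 3P:
Repeated addition: build up to 3P.
2P: tangent at (58, 12): λ = (3·58² + 2)/(2·12) ≡ 29/24. 24⁻¹ ≡ 28 (mod 61) since 24·28 = 672 ≡ 1, so λ ≡ 29·28 ≡ 19.
  x = λ² - 58 - 58 = 361 - 116 ≡ 1; y = λ·(58 - 1) - 12 ≡ 34. → (1, 34)
3P: (1, 34) + (58, 12). λ = (12 - 34)/(58 - 1) ≡ 39/57 mod 61. 57⁻¹ ≡ 15 (mod 61) since 57·15 = 855 ≡ 1, so λ ≡ 36.
  x = λ² - 1 - 58 = 1296 - 59 ≡ 17; y = λ·(1 - 17) - 34 ≡ 0. → (17, 0)
3P = (17, 0).
Finally 3P + Q:
(17, 0) + (21, 56). λ = (56 - 0)/(21 - 17) ≡ 56/4 mod 61. 4⁻¹ ≡ 46 (mod 61) since 4·46 = 184 ≡ 1, so λ ≡ 14.
  x = λ² - 17 - 21 = 196 - 38 ≡ 36; y = λ·(17 - 36) - 0 ≡ 39. → (36, 39)

(36, 39)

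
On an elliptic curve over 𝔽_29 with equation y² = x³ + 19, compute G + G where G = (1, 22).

(5, 12)

tangent at (1, 22): λ = (3·1² + 0)/(2·22) ≡ 3/15. 15⁻¹ ≡ 2 (mod 29) since 15·2 = 30 ≡ 1, so λ ≡ 3·2 ≡ 6.
  x = λ² - 1 - 1 = 36 - 2 ≡ 5; y = λ·(1 - 5) - 22 ≡ 12. → (5, 12)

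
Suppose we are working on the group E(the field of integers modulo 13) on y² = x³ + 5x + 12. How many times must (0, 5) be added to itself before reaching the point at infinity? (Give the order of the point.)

2P: tangent at (0, 5): λ = (3·0² + 5)/(2·5) ≡ 5/10. 10⁻¹ ≡ 4 (mod 13) since 10·4 = 40 ≡ 1, so λ ≡ 5·4 ≡ 7.
  x = λ² - 0 - 0 = 49 - 0 ≡ 10; y = λ·(0 - 10) - 5 ≡ 3. → (10, 3)
3P: (10, 3) + (0, 5). λ = (5 - 3)/(0 - 10) ≡ 2/3 mod 13. 3⁻¹ ≡ 9 (mod 13), so λ ≡ 5.
  x = λ² - 10 - 0 = 25 - 10 ≡ 2; y = λ·(10 - 2) - 3 ≡ 11. → (2, 11)
4P: (2, 11) + (0, 5). λ = (5 - 11)/(0 - 2) ≡ 7/11 mod 13. 11⁻¹ ≡ 6 (mod 13), so λ ≡ 3.
  x = λ² - 2 - 0 = 9 - 2 ≡ 7; y = λ·(2 - 7) - 11 ≡ 0. → (7, 0)
5P: (7, 0) + (0, 5). λ = (5 - 0)/(0 - 7) ≡ 5/6 mod 13. 6⁻¹ ≡ 11 (mod 13), so λ ≡ 3.
  x = λ² - 7 - 0 = 9 - 7 ≡ 2; y = λ·(7 - 2) - 0 ≡ 2. → (2, 2)
6P: (2, 2) + (0, 5). λ = (5 - 2)/(0 - 2) ≡ 3/11 mod 13. 11⁻¹ ≡ 6 (mod 13), so λ ≡ 5.
  x = λ² - 2 - 0 = 25 - 2 ≡ 10; y = λ·(2 - 10) - 2 ≡ 10. → (10, 10)
7P: (10, 10) + (0, 5). λ = (5 - 10)/(0 - 10) ≡ 8/3 mod 13. 3⁻¹ ≡ 9 (mod 13) since 3·9 = 27 ≡ 1, so λ ≡ 7.
  x = λ² - 10 - 0 = 49 - 10 ≡ 0; y = λ·(10 - 0) - 10 ≡ 8. → (0, 8)
8P: (0, 8) + (0, 5): same x and y₁ ≡ -y₂, so the sum is the point at infinity.
8P = the point at infinity, so the order is 8.

8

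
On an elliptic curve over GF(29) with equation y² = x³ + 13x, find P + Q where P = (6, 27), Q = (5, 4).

(25, 0)

(6, 27) + (5, 4). λ = (4 - 27)/(5 - 6) ≡ 6/28 mod 29. 28⁻¹ ≡ 28 (mod 29), so λ ≡ 23.
  x = λ² - 6 - 5 = 529 - 11 ≡ 25; y = λ·(6 - 25) - 27 ≡ 0. → (25, 0)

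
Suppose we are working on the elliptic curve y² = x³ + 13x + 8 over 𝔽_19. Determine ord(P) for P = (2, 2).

6

2P: tangent at (2, 2): λ = (3·2² + 13)/(2·2) ≡ 6/4. 4⁻¹ ≡ 5 (mod 19), so λ ≡ 6·5 ≡ 11.
  x = λ² - 2 - 2 = 121 - 4 ≡ 3; y = λ·(2 - 3) - 2 ≡ 6. → (3, 6)
3P: (3, 6) + (2, 2). λ = (2 - 6)/(2 - 3) ≡ 15/18 mod 19. 18⁻¹ ≡ 18 (mod 19) since 18·18 = 324 ≡ 1, so λ ≡ 4.
  x = λ² - 3 - 2 = 16 - 5 ≡ 11; y = λ·(3 - 11) - 6 ≡ 0. → (11, 0)
4P: (11, 0) + (2, 2). λ = (2 - 0)/(2 - 11) ≡ 2/10 mod 19. 10⁻¹ ≡ 2 (mod 19) since 10·2 = 20 ≡ 1, so λ ≡ 4.
  x = λ² - 11 - 2 = 16 - 13 ≡ 3; y = λ·(11 - 3) - 0 ≡ 13. → (3, 13)
5P: (3, 13) + (2, 2). λ = (2 - 13)/(2 - 3) ≡ 8/18 mod 19. 18⁻¹ ≡ 18 (mod 19), so λ ≡ 11.
  x = λ² - 3 - 2 = 121 - 5 ≡ 2; y = λ·(3 - 2) - 13 ≡ 17. → (2, 17)
6P: (2, 17) + (2, 2): same x and y₁ ≡ -y₂, so the sum is O.
6P = O, so the order is 6.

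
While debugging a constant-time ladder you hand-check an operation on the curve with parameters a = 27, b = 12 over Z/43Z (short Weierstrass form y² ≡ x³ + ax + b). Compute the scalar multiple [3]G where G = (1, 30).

(11, 7)

Repeated addition: build up to 3G.
2G: tangent at (1, 30): λ = (3·1² + 27)/(2·30) ≡ 30/17. 17⁻¹ ≡ 38 (mod 43) since 17·38 = 646 ≡ 1, so λ ≡ 30·38 ≡ 22.
  x = λ² - 1 - 1 = 484 - 2 ≡ 9; y = λ·(1 - 9) - 30 ≡ 9. → (9, 9)
3G: (9, 9) + (1, 30). λ = (30 - 9)/(1 - 9) ≡ 21/35 mod 43. 35⁻¹ ≡ 16 (mod 43) since 35·16 = 560 ≡ 1, so λ ≡ 35.
  x = λ² - 9 - 1 = 1225 - 10 ≡ 11; y = λ·(9 - 11) - 9 ≡ 7. → (11, 7)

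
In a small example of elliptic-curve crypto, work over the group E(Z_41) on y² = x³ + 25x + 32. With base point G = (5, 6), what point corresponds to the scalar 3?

(12, 16)

Repeated addition: build up to 3G.
2G: tangent at (5, 6): λ = (3·5² + 25)/(2·6) ≡ 18/12. 12⁻¹ ≡ 24 (mod 41), so λ ≡ 18·24 ≡ 22.
  x = λ² - 5 - 5 = 484 - 10 ≡ 23; y = λ·(5 - 23) - 6 ≡ 8. → (23, 8)
3G: (23, 8) + (5, 6). λ = (6 - 8)/(5 - 23) ≡ 39/23 mod 41. 23⁻¹ ≡ 25 (mod 41), so λ ≡ 32.
  x = λ² - 23 - 5 = 1024 - 28 ≡ 12; y = λ·(23 - 12) - 8 ≡ 16. → (12, 16)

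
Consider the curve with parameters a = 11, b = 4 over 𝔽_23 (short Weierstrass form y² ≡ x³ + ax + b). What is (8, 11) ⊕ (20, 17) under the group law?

(8, 11) + (20, 17). λ = (17 - 11)/(20 - 8) ≡ 6/12 mod 23. 12⁻¹ ≡ 2 (mod 23) since 12·2 = 24 ≡ 1, so λ ≡ 12.
  x = λ² - 8 - 20 = 144 - 28 ≡ 1; y = λ·(8 - 1) - 11 ≡ 4. → (1, 4)

(1, 4)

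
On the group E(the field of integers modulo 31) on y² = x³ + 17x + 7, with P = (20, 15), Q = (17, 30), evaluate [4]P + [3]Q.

First 4P:
Double-and-add on 4 = (100)₂. Start with P = (20, 15) for the leading 1-bit.
double: tangent at (20, 15): λ = (3·20² + 17)/(2·15) ≡ 8/30. 30⁻¹ ≡ 30 (mod 31), so λ ≡ 8·30 ≡ 23.
  x = λ² - 20 - 20 = 529 - 40 ≡ 24; y = λ·(20 - 24) - 15 ≡ 17. → (24, 17)
double: tangent at (24, 17): λ = (3·24² + 17)/(2·17) ≡ 9/3. 3⁻¹ ≡ 21 (mod 31), so λ ≡ 9·21 ≡ 3.
  x = λ² - 24 - 24 = 9 - 48 ≡ 23; y = λ·(24 - 23) - 17 ≡ 17. → (23, 17)
4P = (23, 17).
Next 3Q:
Repeated addition: build up to 3Q.
2Q: tangent at (17, 30): λ = (3·17² + 17)/(2·30) ≡ 16/29. 29⁻¹ ≡ 15 (mod 31) since 29·15 = 435 ≡ 1, so λ ≡ 16·15 ≡ 23.
  x = λ² - 17 - 17 = 529 - 34 ≡ 30; y = λ·(17 - 30) - 30 ≡ 12. → (30, 12)
3Q: (30, 12) + (17, 30). λ = (30 - 12)/(17 - 30) ≡ 18/18 mod 31. 18⁻¹ ≡ 19 (mod 31), so λ ≡ 1.
  x = λ² - 30 - 17 = 1 - 47 ≡ 16; y = λ·(30 - 16) - 12 ≡ 2. → (16, 2)
3Q = (16, 2).
Finally 4P + 3Q:
(23, 17) + (16, 2). λ = (2 - 17)/(16 - 23) ≡ 16/24 mod 31. 24⁻¹ ≡ 22 (mod 31), so λ ≡ 11.
  x = λ² - 23 - 16 = 121 - 39 ≡ 20; y = λ·(23 - 20) - 17 ≡ 16. → (20, 16)

(20, 16)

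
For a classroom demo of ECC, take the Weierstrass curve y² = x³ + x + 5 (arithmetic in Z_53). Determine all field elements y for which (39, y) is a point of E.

x³ + 1x + 5 = 59363 ≡ 3 (mod 53).
3 is a non-residue mod 53; no y exists.

none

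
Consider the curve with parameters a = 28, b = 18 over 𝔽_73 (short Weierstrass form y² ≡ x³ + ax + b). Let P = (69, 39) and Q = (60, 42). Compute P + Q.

(9, 14)

(69, 39) + (60, 42). λ = (42 - 39)/(60 - 69) ≡ 3/64 mod 73. 64⁻¹ ≡ 8 (mod 73) since 64·8 = 512 ≡ 1, so λ ≡ 24.
  x = λ² - 69 - 60 = 576 - 129 ≡ 9; y = λ·(69 - 9) - 39 ≡ 14. → (9, 14)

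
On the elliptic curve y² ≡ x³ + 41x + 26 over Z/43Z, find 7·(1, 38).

Write Q = (1, 38).
Repeated addition: build up to 7Q.
2Q: tangent at (1, 38): λ = (3·1² + 41)/(2·38) ≡ 1/33. 33⁻¹ ≡ 30 (mod 43), so λ ≡ 1·30 ≡ 30.
  x = λ² - 1 - 1 = 900 - 2 ≡ 38; y = λ·(1 - 38) - 38 ≡ 13. → (38, 13)
3Q: (38, 13) + (1, 38). λ = (38 - 13)/(1 - 38) ≡ 25/6 mod 43. 6⁻¹ ≡ 36 (mod 43), so λ ≡ 40.
  x = λ² - 38 - 1 = 1600 - 39 ≡ 13; y = λ·(38 - 13) - 13 ≡ 41. → (13, 41)
4Q: (13, 41) + (1, 38). λ = (38 - 41)/(1 - 13) ≡ 40/31 mod 43. 31⁻¹ ≡ 25 (mod 43) since 31·25 = 775 ≡ 1, so λ ≡ 11.
  x = λ² - 13 - 1 = 121 - 14 ≡ 21; y = λ·(13 - 21) - 41 ≡ 0. → (21, 0)
5Q: (21, 0) + (1, 38). λ = (38 - 0)/(1 - 21) ≡ 38/23 mod 43. 23⁻¹ ≡ 15 (mod 43), so λ ≡ 11.
  x = λ² - 21 - 1 = 121 - 22 ≡ 13; y = λ·(21 - 13) - 0 ≡ 2. → (13, 2)
6Q: (13, 2) + (1, 38). λ = (38 - 2)/(1 - 13) ≡ 36/31 mod 43. 31⁻¹ ≡ 25 (mod 43), so λ ≡ 40.
  x = λ² - 13 - 1 = 1600 - 14 ≡ 38; y = λ·(13 - 38) - 2 ≡ 30. → (38, 30)
7Q: (38, 30) + (1, 38). λ = (38 - 30)/(1 - 38) ≡ 8/6 mod 43. 6⁻¹ ≡ 36 (mod 43) since 6·36 = 216 ≡ 1, so λ ≡ 30.
  x = λ² - 38 - 1 = 900 - 39 ≡ 1; y = λ·(38 - 1) - 30 ≡ 5. → (1, 5)

(1, 5)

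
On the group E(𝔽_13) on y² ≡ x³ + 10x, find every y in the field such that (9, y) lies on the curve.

x³ + 10x + 0 = 819 ≡ 0 (mod 13).
Only y = 0 satisfies y² ≡ 0.

0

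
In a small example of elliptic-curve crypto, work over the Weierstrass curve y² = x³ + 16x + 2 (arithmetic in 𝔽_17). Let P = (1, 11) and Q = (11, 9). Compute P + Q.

(1, 11) + (11, 9). λ = (9 - 11)/(11 - 1) ≡ 15/10 mod 17. 10⁻¹ ≡ 12 (mod 17) since 10·12 = 120 ≡ 1, so λ ≡ 10.
  x = λ² - 1 - 11 = 100 - 12 ≡ 3; y = λ·(1 - 3) - 11 ≡ 3. → (3, 3)

(3, 3)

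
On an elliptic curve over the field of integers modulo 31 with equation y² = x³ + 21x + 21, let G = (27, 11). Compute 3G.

(20, 28)

Repeated addition: build up to 3G.
2G: tangent at (27, 11): λ = (3·27² + 21)/(2·11) ≡ 7/22. 22⁻¹ ≡ 24 (mod 31) since 22·24 = 528 ≡ 1, so λ ≡ 7·24 ≡ 13.
  x = λ² - 27 - 27 = 169 - 54 ≡ 22; y = λ·(27 - 22) - 11 ≡ 23. → (22, 23)
3G: (22, 23) + (27, 11). λ = (11 - 23)/(27 - 22) ≡ 19/5 mod 31. 5⁻¹ ≡ 25 (mod 31), so λ ≡ 10.
  x = λ² - 22 - 27 = 100 - 49 ≡ 20; y = λ·(22 - 20) - 23 ≡ 28. → (20, 28)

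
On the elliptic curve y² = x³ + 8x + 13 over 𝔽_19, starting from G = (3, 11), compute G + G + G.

(3, 8)

Repeated addition: build up to 3G.
2G: tangent at (3, 11): λ = (3·3² + 8)/(2·11) ≡ 16/3. 3⁻¹ ≡ 13 (mod 19) since 3·13 = 39 ≡ 1, so λ ≡ 16·13 ≡ 18.
  x = λ² - 3 - 3 = 324 - 6 ≡ 14; y = λ·(3 - 14) - 11 ≡ 0. → (14, 0)
3G: (14, 0) + (3, 11). λ = (11 - 0)/(3 - 14) ≡ 11/8 mod 19. 8⁻¹ ≡ 12 (mod 19), so λ ≡ 18.
  x = λ² - 14 - 3 = 324 - 17 ≡ 3; y = λ·(14 - 3) - 0 ≡ 8. → (3, 8)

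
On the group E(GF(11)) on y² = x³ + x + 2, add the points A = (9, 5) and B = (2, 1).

(1, 9)

(9, 5) + (2, 1). λ = (1 - 5)/(2 - 9) ≡ 7/4 mod 11. 4⁻¹ ≡ 3 (mod 11), so λ ≡ 10.
  x = λ² - 9 - 2 = 100 - 11 ≡ 1; y = λ·(9 - 1) - 5 ≡ 9. → (1, 9)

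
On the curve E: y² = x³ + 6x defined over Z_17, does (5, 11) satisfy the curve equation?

y² = 11² ≡ 2; x³ + 6x + 0 = 155 ≡ 2 (mod 17). 2 = 2.

yes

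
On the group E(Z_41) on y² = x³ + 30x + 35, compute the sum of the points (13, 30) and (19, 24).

(13, 30) + (19, 24). λ = (24 - 30)/(19 - 13) ≡ 35/6 mod 41. 6⁻¹ ≡ 7 (mod 41), so λ ≡ 40.
  x = λ² - 13 - 19 = 1600 - 32 ≡ 10; y = λ·(13 - 10) - 30 ≡ 8. → (10, 8)

(10, 8)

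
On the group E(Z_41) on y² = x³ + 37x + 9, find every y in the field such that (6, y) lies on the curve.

x³ + 37x + 9 = 447 ≡ 37 (mod 41).
Square roots of 37 mod 41: 18 and 23 (since 18² = 324 ≡ 37).

18, 23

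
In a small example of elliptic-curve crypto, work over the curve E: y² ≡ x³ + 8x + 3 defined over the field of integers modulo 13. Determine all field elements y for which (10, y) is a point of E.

x³ + 8x + 3 = 1083 ≡ 4 (mod 13).
Square roots of 4 mod 13: 2 and 11 (since 2² = 4 ≡ 4).

2, 11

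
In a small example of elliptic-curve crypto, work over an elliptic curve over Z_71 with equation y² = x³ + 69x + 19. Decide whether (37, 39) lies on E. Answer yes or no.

no

y² = 39² ≡ 30; x³ + 69x + 19 = 53225 ≡ 46 (mod 71). 30 ≠ 46.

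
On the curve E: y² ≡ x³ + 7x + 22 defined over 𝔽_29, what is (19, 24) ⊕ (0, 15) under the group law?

(14, 15)

(19, 24) + (0, 15). λ = (15 - 24)/(0 - 19) ≡ 20/10 mod 29. 10⁻¹ ≡ 3 (mod 29), so λ ≡ 2.
  x = λ² - 19 - 0 = 4 - 19 ≡ 14; y = λ·(19 - 14) - 24 ≡ 15. → (14, 15)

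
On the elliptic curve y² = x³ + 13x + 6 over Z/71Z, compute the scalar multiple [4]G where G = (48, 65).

Double-and-add on 4 = (100)₂. Start with G = (48, 65) for the leading 1-bit.
double: tangent at (48, 65): λ = (3·48² + 13)/(2·65) ≡ 38/59. 59⁻¹ ≡ 65 (mod 71), so λ ≡ 38·65 ≡ 56.
  x = λ² - 48 - 48 = 3136 - 96 ≡ 58; y = λ·(48 - 58) - 65 ≡ 14. → (58, 14)
double: tangent at (58, 14): λ = (3·58² + 13)/(2·14) ≡ 23/28. 28⁻¹ ≡ 33 (mod 71) since 28·33 = 924 ≡ 1, so λ ≡ 23·33 ≡ 49.
  x = λ² - 58 - 58 = 2401 - 116 ≡ 13; y = λ·(58 - 13) - 14 ≡ 61. → (13, 61)

(13, 61)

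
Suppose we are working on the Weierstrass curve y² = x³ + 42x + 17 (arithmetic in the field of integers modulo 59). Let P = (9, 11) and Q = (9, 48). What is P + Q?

The two points share x = 9 and their y-coordinates satisfy 11 + 48 ≡ 0 (mod 59), so they are inverses. Their sum is the point at infinity.

O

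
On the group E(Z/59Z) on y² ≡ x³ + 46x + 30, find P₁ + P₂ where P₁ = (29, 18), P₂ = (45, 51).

(29, 18) + (45, 51). λ = (51 - 18)/(45 - 29) ≡ 33/16 mod 59. 16⁻¹ ≡ 48 (mod 59), so λ ≡ 50.
  x = λ² - 29 - 45 = 2500 - 74 ≡ 7; y = λ·(29 - 7) - 18 ≡ 20. → (7, 20)

(7, 20)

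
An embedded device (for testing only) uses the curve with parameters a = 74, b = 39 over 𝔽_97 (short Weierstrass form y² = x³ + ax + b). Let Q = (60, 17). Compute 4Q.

(79, 21)

Repeated addition: build up to 4Q.
2Q: tangent at (60, 17): λ = (3·60² + 74)/(2·17) ≡ 10/34. 34⁻¹ ≡ 20 (mod 97), so λ ≡ 10·20 ≡ 6.
  x = λ² - 60 - 60 = 36 - 120 ≡ 13; y = λ·(60 - 13) - 17 ≡ 71. → (13, 71)
3Q: (13, 71) + (60, 17). λ = (17 - 71)/(60 - 13) ≡ 43/47 mod 97. 47⁻¹ ≡ 64 (mod 97), so λ ≡ 36.
  x = λ² - 13 - 60 = 1296 - 73 ≡ 59; y = λ·(13 - 59) - 71 ≡ 19. → (59, 19)
4Q: (59, 19) + (60, 17). λ = (17 - 19)/(60 - 59) ≡ 95/1 mod 97. 1⁻¹ ≡ 1 (mod 97), so λ ≡ 95.
  x = λ² - 59 - 60 = 9025 - 119 ≡ 79; y = λ·(59 - 79) - 19 ≡ 21. → (79, 21)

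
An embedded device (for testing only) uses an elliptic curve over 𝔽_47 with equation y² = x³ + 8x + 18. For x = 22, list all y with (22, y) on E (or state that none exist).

19, 28

x³ + 8x + 18 = 10842 ≡ 32 (mod 47).
Square roots of 32 mod 47: 19 and 28 (since 19² = 361 ≡ 32).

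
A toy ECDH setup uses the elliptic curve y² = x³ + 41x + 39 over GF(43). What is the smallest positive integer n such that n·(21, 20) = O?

8

2P: tangent at (21, 20): λ = (3·21² + 41)/(2·20) ≡ 31/40. 40⁻¹ ≡ 14 (mod 43) since 40·14 = 560 ≡ 1, so λ ≡ 31·14 ≡ 4.
  x = λ² - 21 - 21 = 16 - 42 ≡ 17; y = λ·(21 - 17) - 20 ≡ 39. → (17, 39)
3P: (17, 39) + (21, 20). λ = (20 - 39)/(21 - 17) ≡ 24/4 mod 43. 4⁻¹ ≡ 11 (mod 43) since 4·11 = 44 ≡ 1, so λ ≡ 6.
  x = λ² - 17 - 21 = 36 - 38 ≡ 41; y = λ·(17 - 41) - 39 ≡ 32. → (41, 32)
4P: (41, 32) + (21, 20). λ = (20 - 32)/(21 - 41) ≡ 31/23 mod 43. 23⁻¹ ≡ 15 (mod 43), so λ ≡ 35.
  x = λ² - 41 - 21 = 1225 - 62 ≡ 2; y = λ·(41 - 2) - 32 ≡ 0. → (2, 0)
5P: (2, 0) + (21, 20). λ = (20 - 0)/(21 - 2) ≡ 20/19 mod 43. 19⁻¹ ≡ 34 (mod 43), so λ ≡ 35.
  x = λ² - 2 - 21 = 1225 - 23 ≡ 41; y = λ·(2 - 41) - 0 ≡ 11. → (41, 11)
6P: (41, 11) + (21, 20). λ = (20 - 11)/(21 - 41) ≡ 9/23 mod 43. 23⁻¹ ≡ 15 (mod 43), so λ ≡ 6.
  x = λ² - 41 - 21 = 36 - 62 ≡ 17; y = λ·(41 - 17) - 11 ≡ 4. → (17, 4)
7P: (17, 4) + (21, 20). λ = (20 - 4)/(21 - 17) ≡ 16/4 mod 43. 4⁻¹ ≡ 11 (mod 43), so λ ≡ 4.
  x = λ² - 17 - 21 = 16 - 38 ≡ 21; y = λ·(17 - 21) - 4 ≡ 23. → (21, 23)
8P: (21, 23) + (21, 20): same x and y₁ ≡ -y₂, so the sum is O.
8P = O, so the order is 8.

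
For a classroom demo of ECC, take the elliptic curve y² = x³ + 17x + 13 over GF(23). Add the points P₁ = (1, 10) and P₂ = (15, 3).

(13, 19)

(1, 10) + (15, 3). λ = (3 - 10)/(15 - 1) ≡ 16/14 mod 23. 14⁻¹ ≡ 5 (mod 23) since 14·5 = 70 ≡ 1, so λ ≡ 11.
  x = λ² - 1 - 15 = 121 - 16 ≡ 13; y = λ·(1 - 13) - 10 ≡ 19. → (13, 19)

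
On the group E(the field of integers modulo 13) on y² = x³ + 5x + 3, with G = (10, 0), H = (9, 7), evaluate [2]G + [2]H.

(9, 6)

First 2G:
Repeated addition: build up to 2G.
2G: (10, 0) + (10, 0): same x and y₁ ≡ -y₂, so the sum is O.
2G = O.
Next 2H:
Repeated addition: build up to 2H.
2H: tangent at (9, 7): λ = (3·9² + 5)/(2·7) ≡ 1/1. 1⁻¹ ≡ 1 (mod 13) since 1·1 = 1 ≡ 1, so λ ≡ 1·1 ≡ 1.
  x = λ² - 9 - 9 = 1 - 18 ≡ 9; y = λ·(9 - 9) - 7 ≡ 6. → (9, 6)
2H = (9, 6).
Finally 2G + 2H:
O + (9, 6) = (9, 6) (identity).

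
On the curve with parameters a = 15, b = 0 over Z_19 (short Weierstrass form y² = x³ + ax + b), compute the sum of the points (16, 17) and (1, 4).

(16, 17) + (1, 4). λ = (4 - 17)/(1 - 16) ≡ 6/4 mod 19. 4⁻¹ ≡ 5 (mod 19) since 4·5 = 20 ≡ 1, so λ ≡ 11.
  x = λ² - 16 - 1 = 121 - 17 ≡ 9; y = λ·(16 - 9) - 17 ≡ 3. → (9, 3)

(9, 3)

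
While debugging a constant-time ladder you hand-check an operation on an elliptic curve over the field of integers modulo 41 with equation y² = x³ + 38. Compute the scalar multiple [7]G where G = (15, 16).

Repeated addition: build up to 7G.
2G: tangent at (15, 16): λ = (3·15² + 0)/(2·16) ≡ 19/32. 32⁻¹ ≡ 9 (mod 41), so λ ≡ 19·9 ≡ 7.
  x = λ² - 15 - 15 = 49 - 30 ≡ 19; y = λ·(15 - 19) - 16 ≡ 38. → (19, 38)
3G: (19, 38) + (15, 16). λ = (16 - 38)/(15 - 19) ≡ 19/37 mod 41. 37⁻¹ ≡ 10 (mod 41), so λ ≡ 26.
  x = λ² - 19 - 15 = 676 - 34 ≡ 27; y = λ·(19 - 27) - 38 ≡ 0. → (27, 0)
4G: (27, 0) + (15, 16). λ = (16 - 0)/(15 - 27) ≡ 16/29 mod 41. 29⁻¹ ≡ 17 (mod 41), so λ ≡ 26.
  x = λ² - 27 - 15 = 676 - 42 ≡ 19; y = λ·(27 - 19) - 0 ≡ 3. → (19, 3)
5G: (19, 3) + (15, 16). λ = (16 - 3)/(15 - 19) ≡ 13/37 mod 41. 37⁻¹ ≡ 10 (mod 41), so λ ≡ 7.
  x = λ² - 19 - 15 = 49 - 34 ≡ 15; y = λ·(19 - 15) - 3 ≡ 25. → (15, 25)
6G: (15, 25) + (15, 16): same x and y₁ ≡ -y₂, so the sum is 𝒪.
7G: 𝒪 + (15, 16) = (15, 16) (identity).

(15, 16)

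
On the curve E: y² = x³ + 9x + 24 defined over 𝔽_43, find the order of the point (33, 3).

2P: tangent at (33, 3): λ = (3·33² + 9)/(2·3) ≡ 8/6. 6⁻¹ ≡ 36 (mod 43), so λ ≡ 8·36 ≡ 30.
  x = λ² - 33 - 33 = 900 - 66 ≡ 17; y = λ·(33 - 17) - 3 ≡ 4. → (17, 4)
3P: (17, 4) + (33, 3). λ = (3 - 4)/(33 - 17) ≡ 42/16 mod 43. 16⁻¹ ≡ 35 (mod 43) since 16·35 = 560 ≡ 1, so λ ≡ 8.
  x = λ² - 17 - 33 = 64 - 50 ≡ 14; y = λ·(17 - 14) - 4 ≡ 20. → (14, 20)
4P: (14, 20) + (33, 3). λ = (3 - 20)/(33 - 14) ≡ 26/19 mod 43. 19⁻¹ ≡ 34 (mod 43), so λ ≡ 24.
  x = λ² - 14 - 33 = 576 - 47 ≡ 13; y = λ·(14 - 13) - 20 ≡ 4. → (13, 4)
5P: (13, 4) + (33, 3). λ = (3 - 4)/(33 - 13) ≡ 42/20 mod 43. 20⁻¹ ≡ 28 (mod 43) since 20·28 = 560 ≡ 1, so λ ≡ 15.
  x = λ² - 13 - 33 = 225 - 46 ≡ 7; y = λ·(13 - 7) - 4 ≡ 0. → (7, 0)
6P: (7, 0) + (33, 3). λ = (3 - 0)/(33 - 7) ≡ 3/26 mod 43. 26⁻¹ ≡ 5 (mod 43) since 26·5 = 130 ≡ 1, so λ ≡ 15.
  x = λ² - 7 - 33 = 225 - 40 ≡ 13; y = λ·(7 - 13) - 0 ≡ 39. → (13, 39)
7P: (13, 39) + (33, 3). λ = (3 - 39)/(33 - 13) ≡ 7/20 mod 43. 20⁻¹ ≡ 28 (mod 43), so λ ≡ 24.
  x = λ² - 13 - 33 = 576 - 46 ≡ 14; y = λ·(13 - 14) - 39 ≡ 23. → (14, 23)
8P: (14, 23) + (33, 3). λ = (3 - 23)/(33 - 14) ≡ 23/19 mod 43. 19⁻¹ ≡ 34 (mod 43) since 19·34 = 646 ≡ 1, so λ ≡ 8.
  x = λ² - 14 - 33 = 64 - 47 ≡ 17; y = λ·(14 - 17) - 23 ≡ 39. → (17, 39)
9P: (17, 39) + (33, 3). λ = (3 - 39)/(33 - 17) ≡ 7/16 mod 43. 16⁻¹ ≡ 35 (mod 43), so λ ≡ 30.
  x = λ² - 17 - 33 = 900 - 50 ≡ 33; y = λ·(17 - 33) - 39 ≡ 40. → (33, 40)
10P: (33, 40) + (33, 3): same x and y₁ ≡ -y₂, so the sum is 𝒪.
10P = 𝒪, so the order is 10.

10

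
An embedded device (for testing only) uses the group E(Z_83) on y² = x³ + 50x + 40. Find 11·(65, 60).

Write G = (65, 60).
Repeated addition: build up to 11G.
2G: tangent at (65, 60): λ = (3·65² + 50)/(2·60) ≡ 26/37. 37⁻¹ ≡ 9 (mod 83) since 37·9 = 333 ≡ 1, so λ ≡ 26·9 ≡ 68.
  x = λ² - 65 - 65 = 4624 - 130 ≡ 12; y = λ·(65 - 12) - 60 ≡ 58. → (12, 58)
3G: (12, 58) + (65, 60). λ = (60 - 58)/(65 - 12) ≡ 2/53 mod 83. 53⁻¹ ≡ 47 (mod 83), so λ ≡ 11.
  x = λ² - 12 - 65 = 121 - 77 ≡ 44; y = λ·(12 - 44) - 58 ≡ 5. → (44, 5)
4G: (44, 5) + (65, 60). λ = (60 - 5)/(65 - 44) ≡ 55/21 mod 83. 21⁻¹ ≡ 4 (mod 83), so λ ≡ 54.
  x = λ² - 44 - 65 = 2916 - 109 ≡ 68; y = λ·(44 - 68) - 5 ≡ 27. → (68, 27)
5G: (68, 27) + (65, 60). λ = (60 - 27)/(65 - 68) ≡ 33/80 mod 83. 80⁻¹ ≡ 55 (mod 83), so λ ≡ 72.
  x = λ² - 68 - 65 = 5184 - 133 ≡ 71; y = λ·(68 - 71) - 27 ≡ 6. → (71, 6)
6G: (71, 6) + (65, 60). λ = (60 - 6)/(65 - 71) ≡ 54/77 mod 83. 77⁻¹ ≡ 69 (mod 83), so λ ≡ 74.
  x = λ² - 71 - 65 = 5476 - 136 ≡ 28; y = λ·(71 - 28) - 6 ≡ 22. → (28, 22)
7G: (28, 22) + (65, 60). λ = (60 - 22)/(65 - 28) ≡ 38/37 mod 83. 37⁻¹ ≡ 9 (mod 83), so λ ≡ 10.
  x = λ² - 28 - 65 = 100 - 93 ≡ 7; y = λ·(28 - 7) - 22 ≡ 22. → (7, 22)
8G: (7, 22) + (65, 60). λ = (60 - 22)/(65 - 7) ≡ 38/58 mod 83. 58⁻¹ ≡ 73 (mod 83) since 58·73 = 4234 ≡ 1, so λ ≡ 35.
  x = λ² - 7 - 65 = 1225 - 72 ≡ 74; y = λ·(7 - 74) - 22 ≡ 40. → (74, 40)
9G: (74, 40) + (65, 60). λ = (60 - 40)/(65 - 74) ≡ 20/74 mod 83. 74⁻¹ ≡ 46 (mod 83), so λ ≡ 7.
  x = λ² - 74 - 65 = 49 - 139 ≡ 76; y = λ·(74 - 76) - 40 ≡ 29. → (76, 29)
10G: (76, 29) + (65, 60). λ = (60 - 29)/(65 - 76) ≡ 31/72 mod 83. 72⁻¹ ≡ 15 (mod 83), so λ ≡ 50.
  x = λ² - 76 - 65 = 2500 - 141 ≡ 35; y = λ·(76 - 35) - 29 ≡ 29. → (35, 29)
11G: (35, 29) + (65, 60). λ = (60 - 29)/(65 - 35) ≡ 31/30 mod 83. 30⁻¹ ≡ 36 (mod 83), so λ ≡ 37.
  x = λ² - 35 - 65 = 1369 - 100 ≡ 24; y = λ·(35 - 24) - 29 ≡ 46. → (24, 46)

(24, 46)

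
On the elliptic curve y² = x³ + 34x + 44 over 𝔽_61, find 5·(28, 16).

Write P = (28, 16).
Repeated addition: build up to 5P.
2P: tangent at (28, 16): λ = (3·28² + 34)/(2·16) ≡ 7/32. 32⁻¹ ≡ 21 (mod 61) since 32·21 = 672 ≡ 1, so λ ≡ 7·21 ≡ 25.
  x = λ² - 28 - 28 = 625 - 56 ≡ 20; y = λ·(28 - 20) - 16 ≡ 1. → (20, 1)
3P: (20, 1) + (28, 16). λ = (16 - 1)/(28 - 20) ≡ 15/8 mod 61. 8⁻¹ ≡ 23 (mod 61) since 8·23 = 184 ≡ 1, so λ ≡ 40.
  x = λ² - 20 - 28 = 1600 - 48 ≡ 27; y = λ·(20 - 27) - 1 ≡ 24. → (27, 24)
4P: (27, 24) + (28, 16). λ = (16 - 24)/(28 - 27) ≡ 53/1 mod 61. 1⁻¹ ≡ 1 (mod 61), so λ ≡ 53.
  x = λ² - 27 - 28 = 2809 - 55 ≡ 9; y = λ·(27 - 9) - 24 ≡ 15. → (9, 15)
5P: (9, 15) + (28, 16). λ = (16 - 15)/(28 - 9) ≡ 1/19 mod 61. 19⁻¹ ≡ 45 (mod 61), so λ ≡ 45.
  x = λ² - 9 - 28 = 2025 - 37 ≡ 36; y = λ·(9 - 36) - 15 ≡ 51. → (36, 51)

(36, 51)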